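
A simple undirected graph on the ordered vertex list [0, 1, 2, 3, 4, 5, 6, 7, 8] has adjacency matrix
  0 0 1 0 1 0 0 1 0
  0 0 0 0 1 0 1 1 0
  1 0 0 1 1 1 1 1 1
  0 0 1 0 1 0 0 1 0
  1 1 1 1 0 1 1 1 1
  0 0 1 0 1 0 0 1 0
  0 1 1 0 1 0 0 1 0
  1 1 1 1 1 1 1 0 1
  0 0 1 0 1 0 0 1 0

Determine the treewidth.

A width-3 tree decomposition is:
Bags: B1 = {2, 3, 4, 7}  B2 = {2, 4, 6, 7}  B3 = {2, 4, 7, 8}  B4 = {2, 4, 5, 7}  B5 = {0, 2, 4, 7}  B6 = {1, 4, 6, 7}
Tree: B1–B2, B2–B3, B1–B4, B4–B5, B2–B6
The largest bag has 4 vertices, giving width 3; this decomposition certifies tw(G) ≤ 3. Conversely, {1, 4, 6, 7} is a clique of size 4, and the vertices of any clique must share a bag in every tree decomposition; so some bag has ≥ 4 vertices and tw(G) ≥ 3. Hence tw(G) = 3 exactly.

3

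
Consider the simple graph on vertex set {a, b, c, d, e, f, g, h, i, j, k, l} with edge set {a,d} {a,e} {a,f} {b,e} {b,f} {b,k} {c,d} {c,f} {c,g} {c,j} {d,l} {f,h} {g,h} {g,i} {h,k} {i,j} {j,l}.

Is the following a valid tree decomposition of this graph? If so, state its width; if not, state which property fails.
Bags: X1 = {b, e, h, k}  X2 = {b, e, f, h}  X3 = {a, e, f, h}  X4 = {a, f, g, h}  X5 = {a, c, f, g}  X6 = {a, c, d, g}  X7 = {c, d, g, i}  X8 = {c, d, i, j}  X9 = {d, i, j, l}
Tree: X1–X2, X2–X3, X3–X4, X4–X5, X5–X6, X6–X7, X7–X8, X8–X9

Every vertex of G appears in some bag (union = {a, b, c, d, e, f, g, h, i, j, k, l}); every edge is covered by a bag; and for each vertex v the set of bags containing v is connected in the bag tree. The decomposition is therefore valid. The largest bag has 4 vertices, so the width is 3.

Yes; width 3.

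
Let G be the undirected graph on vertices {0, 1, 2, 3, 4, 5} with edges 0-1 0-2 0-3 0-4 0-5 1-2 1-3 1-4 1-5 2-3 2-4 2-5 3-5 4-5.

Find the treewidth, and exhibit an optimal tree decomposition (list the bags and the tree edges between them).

Treewidth 4.
Bags: B1 = {0, 1, 2, 3, 5}  B2 = {0, 1, 2, 4, 5}
Tree: B1–B2

Each bag holds 5 vertices, so the decomposition has width 4, which upper-bounds the treewidth. For the lower bound, the 5 vertices {0, 1, 2, 3, 5} are pairwise adjacent, and any tree decomposition puts a clique entirely inside one bag — forcing width ≥ 4. Hence tw(G) = 4 exactly.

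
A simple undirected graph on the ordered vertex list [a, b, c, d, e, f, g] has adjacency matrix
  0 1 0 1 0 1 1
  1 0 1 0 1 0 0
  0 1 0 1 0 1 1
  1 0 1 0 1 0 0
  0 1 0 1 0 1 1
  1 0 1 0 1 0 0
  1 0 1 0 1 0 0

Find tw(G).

A width-3 tree decomposition is:
Bags: B1 = {a, c, e, g}  B2 = {a, c, e, f}  B3 = {a, c, d, e}  B4 = {a, b, c, e}
Tree: B1–B2, B2–B3, B3–B4
Each bag holds 4 vertices, so the decomposition has width 3, which upper-bounds the treewidth. For the lower bound: the 4 vertex sets {a,g}, {e,f}, {c}, {d} are disjoint, each induces a connected subgraph, and every pair is joined by at least one edge of G. Contracting each set to a single vertex therefore yields K_{4} as a minor, and since treewidth is minor-monotone, tw(G) ≥ tw(K_{4}) = 3. Therefore the treewidth is 3.

3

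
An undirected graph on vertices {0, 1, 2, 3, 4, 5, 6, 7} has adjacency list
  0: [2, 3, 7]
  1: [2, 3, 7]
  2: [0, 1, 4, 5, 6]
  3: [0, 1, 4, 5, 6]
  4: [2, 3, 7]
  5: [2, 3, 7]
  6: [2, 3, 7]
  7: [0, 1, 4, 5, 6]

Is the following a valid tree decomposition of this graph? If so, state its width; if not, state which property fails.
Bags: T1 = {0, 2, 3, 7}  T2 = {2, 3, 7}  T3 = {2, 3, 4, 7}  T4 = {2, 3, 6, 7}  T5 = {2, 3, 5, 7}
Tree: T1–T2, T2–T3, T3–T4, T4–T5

A tree decomposition must satisfy three properties: every vertex lies in some bag; for every edge, both endpoints lie together in some bag; and for every vertex, the bags containing it form a connected subtree. Here vertex 1 appears in no bag, so the decomposition is invalid.

No — vertex 1 appears in no bag.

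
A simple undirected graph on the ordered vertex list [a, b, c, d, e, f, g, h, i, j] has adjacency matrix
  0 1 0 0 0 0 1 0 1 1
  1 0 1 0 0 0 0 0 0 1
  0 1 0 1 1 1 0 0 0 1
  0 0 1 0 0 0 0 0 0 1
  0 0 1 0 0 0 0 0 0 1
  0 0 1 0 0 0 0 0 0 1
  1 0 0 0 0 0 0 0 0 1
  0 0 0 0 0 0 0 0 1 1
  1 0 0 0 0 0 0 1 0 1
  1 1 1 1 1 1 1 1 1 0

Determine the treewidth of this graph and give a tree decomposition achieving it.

Treewidth 2.
Bags: B1 = {c, d, j}  B2 = {c, e, j}  B3 = {b, c, j}  B4 = {a, b, j}  B5 = {c, f, j}  B6 = {a, i, j}  B7 = {h, i, j}  B8 = {a, g, j}
Tree: B1–B2, B2–B3, B3–B4, B2–B5, B4–B6, B6–B7, B6–B8

Every bag has size at most 3, so the width is 3 − 1 = 2 and tw(G) ≤ 2. Conversely, {a, g, j} is a clique of size 3, and the vertices of any clique must share a bag in every tree decomposition; so some bag has ≥ 3 vertices and tw(G) ≥ 2. Combining the bounds, tw(G) = 2.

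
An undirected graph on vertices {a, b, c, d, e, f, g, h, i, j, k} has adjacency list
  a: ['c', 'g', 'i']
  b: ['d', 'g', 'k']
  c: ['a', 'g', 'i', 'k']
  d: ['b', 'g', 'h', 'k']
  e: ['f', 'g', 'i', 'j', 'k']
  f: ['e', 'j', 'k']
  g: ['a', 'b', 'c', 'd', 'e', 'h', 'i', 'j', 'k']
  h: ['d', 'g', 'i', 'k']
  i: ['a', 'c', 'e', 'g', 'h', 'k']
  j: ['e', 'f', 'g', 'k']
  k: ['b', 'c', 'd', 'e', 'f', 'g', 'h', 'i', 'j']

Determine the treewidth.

3

A width-3 tree decomposition is:
Bags: B1 = {e, g, i, k}  B2 = {g, h, i, k}  B3 = {e, g, j, k}  B4 = {c, g, i, k}  B5 = {a, c, g, i}  B6 = {d, g, h, k}  B7 = {e, f, j, k}  B8 = {b, d, g, k}
Tree: B1–B2, B1–B3, B2–B4, B4–B5, B2–B6, B3–B7, B6–B8
Each bag holds 4 vertices, so the decomposition has width 3, which upper-bounds the treewidth. Conversely, {a, c, g, i} is a clique of size 4, and the vertices of any clique must share a bag in every tree decomposition; so some bag has ≥ 4 vertices and tw(G) ≥ 3. Combining the bounds, tw(G) = 3.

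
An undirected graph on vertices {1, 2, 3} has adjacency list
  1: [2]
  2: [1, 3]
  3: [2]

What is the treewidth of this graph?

A width-1 tree decomposition is:
Bags: B1 = {2, 3}  B2 = {1, 2}
Tree: B1–B2
Every bag has size at most 2, so the width is 2 − 1 = 1 and tw(G) ≤ 1. Any graph with an edge has treewidth ≥ 1, and G has the edge 2–3. Therefore the treewidth is 1.

1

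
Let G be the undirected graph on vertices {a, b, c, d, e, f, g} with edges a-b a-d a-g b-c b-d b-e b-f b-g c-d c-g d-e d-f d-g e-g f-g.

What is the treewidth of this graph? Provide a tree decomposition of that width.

Treewidth 3.
One such decomposition:
Bags: B1 = {b, c, d, g}  B2 = {a, b, d, g}  B3 = {b, d, e, g}  B4 = {b, d, f, g}
Tree: B1–B2, B1–B3, B3–B4

The largest bag has 4 vertices, giving width 3; this decomposition certifies tw(G) ≤ 3. Conversely, {b, d, e, g} is a clique of size 4, and the vertices of any clique must share a bag in every tree decomposition; so some bag has ≥ 4 vertices and tw(G) ≥ 3. Hence tw(G) = 3 exactly.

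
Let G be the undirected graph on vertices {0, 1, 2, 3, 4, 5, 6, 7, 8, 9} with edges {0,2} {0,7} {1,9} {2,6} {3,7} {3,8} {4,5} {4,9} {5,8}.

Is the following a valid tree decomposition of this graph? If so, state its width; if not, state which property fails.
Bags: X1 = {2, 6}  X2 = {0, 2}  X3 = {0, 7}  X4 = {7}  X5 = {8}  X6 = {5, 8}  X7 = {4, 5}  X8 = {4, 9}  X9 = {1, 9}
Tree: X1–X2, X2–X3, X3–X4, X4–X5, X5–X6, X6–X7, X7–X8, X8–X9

No — vertex 3 appears in no bag.

A tree decomposition must satisfy three properties: every vertex lies in some bag; for every edge, both endpoints lie together in some bag; and for every vertex, the bags containing it form a connected subtree. Here vertex 3 appears in no bag, so the decomposition is invalid.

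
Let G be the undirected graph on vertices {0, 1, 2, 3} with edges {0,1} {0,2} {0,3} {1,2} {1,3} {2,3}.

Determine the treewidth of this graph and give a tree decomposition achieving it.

With just one bag of size 4, the width is 4 − 1 = 3, so tw(G) ≤ 3. On the other hand G contains the 4-clique {0, 1, 2, 3}. A clique must lie in a single bag of any decomposition, so no decomposition can have width below 3. Combining the bounds, tw(G) = 3.

Treewidth 3.
One optimal decomposition is:
Bags: B1 = {0, 1, 2, 3}
Tree: (single bag)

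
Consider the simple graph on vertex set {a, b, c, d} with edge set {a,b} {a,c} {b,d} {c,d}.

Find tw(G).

2

A width-2 tree decomposition is:
Bags: B1 = {a, b, d}  B2 = {a, c, d}
Tree: B1–B2
Every bag has size at most 3, so the width is 3 − 1 = 2 and tw(G) ≤ 2. The edges d–b–a–c–d form a cycle, so G is not a tree and its treewidth is at least 2. Hence tw(G) = 2 exactly.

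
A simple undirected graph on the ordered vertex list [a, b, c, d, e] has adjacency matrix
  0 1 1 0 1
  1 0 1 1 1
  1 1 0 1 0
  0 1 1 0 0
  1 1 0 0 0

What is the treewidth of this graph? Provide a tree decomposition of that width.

Treewidth 2.
Bags: B1 = {b, c, d}  B2 = {a, b, c}  B3 = {a, b, e}
Tree: B1–B2, B2–B3

The largest bag has 3 vertices, giving width 2; this decomposition certifies tw(G) ≤ 2. For the lower bound, the 3 vertices {a, b, e} are pairwise adjacent, and any tree decomposition puts a clique entirely inside one bag — forcing width ≥ 2. The upper and lower bounds meet at 2, so that is the treewidth.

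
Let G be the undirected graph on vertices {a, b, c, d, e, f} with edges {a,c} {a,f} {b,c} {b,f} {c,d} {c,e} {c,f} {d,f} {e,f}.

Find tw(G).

2

A width-2 tree decomposition is:
Bags: B1 = {b, c, f}  B2 = {a, c, f}  B3 = {c, e, f}  B4 = {c, d, f}
Tree: B1–B2, B2–B3, B3–B4
The largest bag has 3 vertices, giving width 2; this decomposition certifies tw(G) ≤ 2. On the other hand G contains the 3-clique {c, d, f}. A clique must lie in a single bag of any decomposition, so no decomposition can have width below 2. Combining the bounds, tw(G) = 2.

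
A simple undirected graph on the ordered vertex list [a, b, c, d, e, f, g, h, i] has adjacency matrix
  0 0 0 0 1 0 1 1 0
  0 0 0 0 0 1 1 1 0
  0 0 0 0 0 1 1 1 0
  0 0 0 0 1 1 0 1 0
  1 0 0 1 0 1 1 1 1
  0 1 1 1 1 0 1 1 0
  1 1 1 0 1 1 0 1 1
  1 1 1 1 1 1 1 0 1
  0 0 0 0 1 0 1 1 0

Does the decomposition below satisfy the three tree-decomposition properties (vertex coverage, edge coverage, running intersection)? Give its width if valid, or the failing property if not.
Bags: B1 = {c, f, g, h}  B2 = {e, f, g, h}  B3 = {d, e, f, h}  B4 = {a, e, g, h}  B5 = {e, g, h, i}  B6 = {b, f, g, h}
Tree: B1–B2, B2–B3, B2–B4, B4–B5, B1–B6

Yes; width 3.

Every vertex of G appears in some bag (union = {a, b, c, d, e, f, g, h, i}); every edge is covered by a bag; and for each vertex v the set of bags containing v is connected in the bag tree. The decomposition is therefore valid. The largest bag has 4 vertices, so the width is 3.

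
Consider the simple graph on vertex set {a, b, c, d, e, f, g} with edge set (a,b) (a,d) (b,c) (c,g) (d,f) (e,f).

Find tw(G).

1

A width-1 tree decomposition is:
Bags: B1 = {e, f}  B2 = {d, f}  B3 = {a, d}  B4 = {a, b}  B5 = {b, c}  B6 = {c, g}
Tree: B1–B2, B2–B3, B3–B4, B4–B5, B5–B6
The largest bag has 2 vertices, giving width 1; this decomposition certifies tw(G) ≤ 1. Since G has at least one edge (e.g. e–f), it is not an edgeless graph, so tw(G) ≥ 1. The upper and lower bounds meet at 1, so that is the treewidth.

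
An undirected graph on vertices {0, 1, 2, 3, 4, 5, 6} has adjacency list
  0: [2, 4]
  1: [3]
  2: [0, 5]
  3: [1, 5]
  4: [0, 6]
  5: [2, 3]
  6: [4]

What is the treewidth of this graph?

A width-1 tree decomposition is:
Bags: B1 = {4, 6}  B2 = {0, 4}  B3 = {0, 2}  B4 = {2, 5}  B5 = {3, 5}  B6 = {1, 3}
Tree: B1–B2, B2–B3, B3–B4, B4–B5, B5–B6
The largest bag has 2 vertices, giving width 1; this decomposition certifies tw(G) ≤ 1. Any graph with an edge has treewidth ≥ 1, and G has the edge 6–4. Hence tw(G) = 1 exactly.

1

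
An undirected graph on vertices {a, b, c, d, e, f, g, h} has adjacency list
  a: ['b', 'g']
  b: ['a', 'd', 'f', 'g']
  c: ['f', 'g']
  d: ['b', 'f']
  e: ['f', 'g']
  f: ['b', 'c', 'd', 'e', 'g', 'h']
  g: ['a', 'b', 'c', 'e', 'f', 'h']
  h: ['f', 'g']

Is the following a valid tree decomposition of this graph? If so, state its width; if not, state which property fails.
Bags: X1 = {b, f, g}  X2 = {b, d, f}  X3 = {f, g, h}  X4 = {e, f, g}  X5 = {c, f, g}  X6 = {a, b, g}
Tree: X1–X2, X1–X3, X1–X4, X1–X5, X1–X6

Vertex coverage: the bags together contain {a, b, c, d, e, f, g, h}, the full vertex set. Edge coverage: each edge of G has both endpoints in at least one bag. Running intersection: for every vertex, the bags containing it form a connected subtree. All three properties hold, so this is a valid tree decomposition of width max|bag| − 1 = 2, and hence tw(G) ≤ 2.

Yes; width 2.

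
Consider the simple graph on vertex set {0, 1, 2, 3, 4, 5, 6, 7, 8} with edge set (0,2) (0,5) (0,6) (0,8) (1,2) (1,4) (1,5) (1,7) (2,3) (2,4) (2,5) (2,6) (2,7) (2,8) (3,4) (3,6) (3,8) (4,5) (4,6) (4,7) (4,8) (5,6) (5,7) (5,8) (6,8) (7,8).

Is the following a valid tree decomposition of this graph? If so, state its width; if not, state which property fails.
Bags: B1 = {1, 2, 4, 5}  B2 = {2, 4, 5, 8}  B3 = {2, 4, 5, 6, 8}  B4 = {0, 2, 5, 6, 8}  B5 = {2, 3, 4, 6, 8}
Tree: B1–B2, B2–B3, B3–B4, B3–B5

No — vertex 7 appears in no bag.

A tree decomposition must satisfy three properties: every vertex lies in some bag; for every edge, both endpoints lie together in some bag; and for every vertex, the bags containing it form a connected subtree. Here vertex 7 appears in no bag, so the decomposition is invalid.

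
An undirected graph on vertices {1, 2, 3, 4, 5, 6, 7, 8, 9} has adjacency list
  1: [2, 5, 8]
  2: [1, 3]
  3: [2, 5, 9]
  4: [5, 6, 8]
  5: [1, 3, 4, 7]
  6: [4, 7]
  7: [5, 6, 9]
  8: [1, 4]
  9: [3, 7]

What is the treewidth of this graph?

3

A width-3 tree decomposition is:
Bags: B1 = {4, 6, 7, 8}  B2 = {4, 5, 7, 8}  B3 = {1, 5, 7, 8}  B4 = {1, 5, 7, 9}  B5 = {1, 3, 5, 9}  B6 = {1, 2, 3, 9}
Tree: B1–B2, B2–B3, B3–B4, B4–B5, B5–B6
Every bag has size at most 4, so the width is 4 − 1 = 3 and tw(G) ≤ 3. For the lower bound: the 4 vertex sets {4,6,8}, {7}, {5}, {1,2,3,9} are disjoint, each induces a connected subgraph, and every pair is joined by at least one edge of G. Contracting each set to a single vertex therefore yields K_{4} as a minor, and since treewidth is minor-monotone, tw(G) ≥ tw(K_{4}) = 3. Hence tw(G) = 3 exactly.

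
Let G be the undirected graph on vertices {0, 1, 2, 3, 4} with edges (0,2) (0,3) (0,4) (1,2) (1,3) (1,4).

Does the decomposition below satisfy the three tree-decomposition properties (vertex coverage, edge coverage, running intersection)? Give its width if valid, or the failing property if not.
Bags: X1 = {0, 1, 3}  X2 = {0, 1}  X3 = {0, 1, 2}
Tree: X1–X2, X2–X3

No — vertex 4 appears in no bag.

A tree decomposition must satisfy three properties: every vertex lies in some bag; for every edge, both endpoints lie together in some bag; and for every vertex, the bags containing it form a connected subtree. Here vertex 4 appears in no bag, so the decomposition is invalid.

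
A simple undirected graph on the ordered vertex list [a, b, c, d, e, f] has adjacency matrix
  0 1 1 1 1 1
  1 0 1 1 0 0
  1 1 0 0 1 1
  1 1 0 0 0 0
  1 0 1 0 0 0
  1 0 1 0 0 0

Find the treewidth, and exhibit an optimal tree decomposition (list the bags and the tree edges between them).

Each bag holds 3 vertices, so the decomposition has width 2, which upper-bounds the treewidth. For the lower bound, the 3 vertices {a, b, d} are pairwise adjacent, and any tree decomposition puts a clique entirely inside one bag — forcing width ≥ 2. Therefore the treewidth is 2.

Treewidth 2.
One such decomposition:
Bags: B1 = {a, b, c}  B2 = {a, b, d}  B3 = {a, c, e}  B4 = {a, c, f}
Tree: B1–B2, B1–B3, B3–B4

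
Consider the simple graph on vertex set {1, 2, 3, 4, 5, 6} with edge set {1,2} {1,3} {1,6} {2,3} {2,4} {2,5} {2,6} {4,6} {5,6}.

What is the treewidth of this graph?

2

A width-2 tree decomposition is:
Bags: B1 = {2, 5, 6}  B2 = {1, 2, 6}  B3 = {2, 4, 6}  B4 = {1, 2, 3}
Tree: B1–B2, B2–B3, B2–B4
Each bag holds 3 vertices, so the decomposition has width 2, which upper-bounds the treewidth. Conversely, {1, 2, 3} is a clique of size 3, and the vertices of any clique must share a bag in every tree decomposition; so some bag has ≥ 3 vertices and tw(G) ≥ 2. Combining the bounds, tw(G) = 2.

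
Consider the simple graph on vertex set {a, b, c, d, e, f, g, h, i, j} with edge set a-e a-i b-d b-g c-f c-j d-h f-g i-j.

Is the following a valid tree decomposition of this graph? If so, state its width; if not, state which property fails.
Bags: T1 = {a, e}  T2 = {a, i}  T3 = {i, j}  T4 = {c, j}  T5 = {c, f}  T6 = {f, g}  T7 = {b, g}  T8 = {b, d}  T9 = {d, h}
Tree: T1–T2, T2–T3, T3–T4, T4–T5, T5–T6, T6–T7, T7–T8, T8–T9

Every vertex of G appears in some bag (union = {a, b, c, d, e, f, g, h, i, j}); every edge is covered by a bag; and for each vertex v the set of bags containing v is connected in the bag tree. The decomposition is therefore valid. The largest bag has 2 vertices, so the width is 1.

Yes; width 1.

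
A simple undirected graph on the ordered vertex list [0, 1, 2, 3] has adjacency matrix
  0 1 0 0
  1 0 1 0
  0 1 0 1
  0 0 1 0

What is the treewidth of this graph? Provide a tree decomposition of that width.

Treewidth 1.
Bags: B1 = {0, 1}  B2 = {1, 2}  B3 = {2, 3}
Tree: B1–B2, B2–B3

Every bag has size at most 2, so the width is 2 − 1 = 1 and tw(G) ≤ 1. Any graph with an edge has treewidth ≥ 1, and G has the edge 0–1. Combining the bounds, tw(G) = 1.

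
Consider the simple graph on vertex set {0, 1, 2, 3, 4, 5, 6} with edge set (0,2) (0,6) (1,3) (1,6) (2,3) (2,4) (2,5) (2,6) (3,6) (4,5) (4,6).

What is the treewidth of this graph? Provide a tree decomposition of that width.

Treewidth 2.
One optimal decomposition is:
Bags: B1 = {2, 4, 5}  B2 = {2, 4, 6}  B3 = {2, 3, 6}  B4 = {0, 2, 6}  B5 = {1, 3, 6}
Tree: B1–B2, B2–B3, B2–B4, B3–B5

Each bag holds 3 vertices, so the decomposition has width 2, which upper-bounds the treewidth. For the lower bound, the 3 vertices {1, 3, 6} are pairwise adjacent, and any tree decomposition puts a clique entirely inside one bag — forcing width ≥ 2. The upper and lower bounds meet at 2, so that is the treewidth.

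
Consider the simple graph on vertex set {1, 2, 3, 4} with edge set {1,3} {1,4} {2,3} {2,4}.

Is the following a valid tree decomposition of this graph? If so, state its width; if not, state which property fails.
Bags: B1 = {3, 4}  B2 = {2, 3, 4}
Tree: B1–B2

A tree decomposition must satisfy three properties: every vertex lies in some bag; for every edge, both endpoints lie together in some bag; and for every vertex, the bags containing it form a connected subtree. Here vertex 1 appears in no bag, so the decomposition is invalid.

No — vertex 1 appears in no bag.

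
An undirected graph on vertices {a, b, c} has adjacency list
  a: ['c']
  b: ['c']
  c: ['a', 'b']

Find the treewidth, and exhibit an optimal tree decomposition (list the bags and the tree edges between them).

Treewidth 1.
One optimal decomposition is:
Bags: B1 = {a, c}  B2 = {b, c}
Tree: B1–B2

Every bag has size at most 2, so the width is 2 − 1 = 1 and tw(G) ≤ 1. Any graph with an edge has treewidth ≥ 1, and G has the edge c–a. Combining the bounds, tw(G) = 1.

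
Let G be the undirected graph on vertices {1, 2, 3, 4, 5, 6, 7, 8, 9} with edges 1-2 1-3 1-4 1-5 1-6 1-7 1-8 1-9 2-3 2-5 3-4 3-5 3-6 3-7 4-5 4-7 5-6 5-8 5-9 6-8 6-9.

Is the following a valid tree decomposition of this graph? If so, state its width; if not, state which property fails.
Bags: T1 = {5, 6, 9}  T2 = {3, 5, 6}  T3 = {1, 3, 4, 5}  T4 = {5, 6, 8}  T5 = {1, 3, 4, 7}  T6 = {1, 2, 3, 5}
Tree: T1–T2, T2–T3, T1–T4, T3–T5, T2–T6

A tree decomposition must satisfy three properties: every vertex lies in some bag; for every edge, both endpoints lie together in some bag; and for every vertex, the bags containing it form a connected subtree. Here edge (1,6) lies in no bag, so the decomposition is invalid.

No — edge (1,6) lies in no bag.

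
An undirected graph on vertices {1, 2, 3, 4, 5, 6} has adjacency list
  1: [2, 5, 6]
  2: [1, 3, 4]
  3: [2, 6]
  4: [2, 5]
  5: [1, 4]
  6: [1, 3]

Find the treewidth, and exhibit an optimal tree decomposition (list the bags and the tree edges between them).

Treewidth 2.
One optimal decomposition is:
Bags: B1 = {2, 3, 6}  B2 = {1, 2, 6}  B3 = {1, 2, 4}  B4 = {1, 4, 5}
Tree: B1–B2, B2–B3, B3–B4

The largest bag has 3 vertices, giving width 2; this decomposition certifies tw(G) ≤ 2. The edges 3–6–1–2–3 form a cycle, so G is not a tree and its treewidth is at least 2. Combining the bounds, tw(G) = 2.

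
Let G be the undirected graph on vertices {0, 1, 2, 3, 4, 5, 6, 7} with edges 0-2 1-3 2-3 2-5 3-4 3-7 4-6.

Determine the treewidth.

1

A width-1 tree decomposition is:
Bags: B1 = {2, 3}  B2 = {1, 3}  B3 = {0, 2}  B4 = {3, 4}  B5 = {4, 6}  B6 = {3, 7}  B7 = {2, 5}
Tree: B1–B2, B1–B3, B2–B4, B4–B5, B2–B6, B3–B7
The largest bag has 2 vertices, giving width 1; this decomposition certifies tw(G) ≤ 1. G has an edge, so its treewidth is at least 1. The upper and lower bounds meet at 1, so that is the treewidth.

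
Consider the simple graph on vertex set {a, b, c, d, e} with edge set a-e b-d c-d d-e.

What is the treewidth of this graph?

A width-1 tree decomposition is:
Bags: B1 = {d, e}  B2 = {a, e}  B3 = {b, d}  B4 = {c, d}
Tree: B1–B2, B1–B3, B1–B4
Each bag holds 2 vertices, so the decomposition has width 1, which upper-bounds the treewidth. Since G has at least one edge (e.g. d–e), it is not an edgeless graph, so tw(G) ≥ 1. Therefore the treewidth is 1.

1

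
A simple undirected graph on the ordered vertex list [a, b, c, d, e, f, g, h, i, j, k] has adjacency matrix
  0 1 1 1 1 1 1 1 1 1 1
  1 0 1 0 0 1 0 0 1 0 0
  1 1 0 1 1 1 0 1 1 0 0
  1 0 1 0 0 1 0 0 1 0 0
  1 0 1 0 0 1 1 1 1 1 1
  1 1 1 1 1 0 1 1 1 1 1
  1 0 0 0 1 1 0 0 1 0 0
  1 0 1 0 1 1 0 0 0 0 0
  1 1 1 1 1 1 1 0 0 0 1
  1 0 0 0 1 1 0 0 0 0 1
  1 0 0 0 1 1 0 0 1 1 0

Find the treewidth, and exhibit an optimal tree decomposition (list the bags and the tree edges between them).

Treewidth 4.
One optimal decomposition is:
Bags: B1 = {a, c, e, f, i}  B2 = {a, c, d, f, i}  B3 = {a, e, f, i, k}  B4 = {a, e, f, j, k}  B5 = {a, b, c, f, i}  B6 = {a, c, e, f, h}  B7 = {a, e, f, g, i}
Tree: B1–B2, B1–B3, B3–B4, B2–B5, B1–B6, B3–B7

The largest bag has 5 vertices, giving width 4; this decomposition certifies tw(G) ≤ 4. Conversely, {a, e, f, j, k} is a clique of size 5, and the vertices of any clique must share a bag in every tree decomposition; so some bag has ≥ 5 vertices and tw(G) ≥ 4. The upper and lower bounds meet at 4, so that is the treewidth.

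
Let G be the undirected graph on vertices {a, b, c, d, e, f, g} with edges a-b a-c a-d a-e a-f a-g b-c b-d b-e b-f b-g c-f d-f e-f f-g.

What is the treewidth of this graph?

3

A width-3 tree decomposition is:
Bags: B1 = {a, b, d, f}  B2 = {a, b, f, g}  B3 = {a, b, e, f}  B4 = {a, b, c, f}
Tree: B1–B2, B2–B3, B2–B4
The largest bag has 4 vertices, giving width 3; this decomposition certifies tw(G) ≤ 3. Conversely, {a, b, d, f} is a clique of size 4, and the vertices of any clique must share a bag in every tree decomposition; so some bag has ≥ 4 vertices and tw(G) ≥ 3. The upper and lower bounds meet at 3, so that is the treewidth.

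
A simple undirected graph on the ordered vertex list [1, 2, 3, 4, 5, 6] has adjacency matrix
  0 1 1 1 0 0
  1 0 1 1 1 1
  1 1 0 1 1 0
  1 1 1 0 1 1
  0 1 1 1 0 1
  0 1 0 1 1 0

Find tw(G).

3

A width-3 tree decomposition is:
Bags: B1 = {1, 2, 3, 4}  B2 = {2, 3, 4, 5}  B3 = {2, 4, 5, 6}
Tree: B1–B2, B2–B3
Each bag holds 4 vertices, so the decomposition has width 3, which upper-bounds the treewidth. For the lower bound, the 4 vertices {1, 2, 3, 4} are pairwise adjacent, and any tree decomposition puts a clique entirely inside one bag — forcing width ≥ 3. The upper and lower bounds meet at 3, so that is the treewidth.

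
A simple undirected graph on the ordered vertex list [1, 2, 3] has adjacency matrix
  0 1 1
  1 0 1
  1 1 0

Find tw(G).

A width-2 tree decomposition is:
Bags: B1 = {1, 2, 3}
Tree: (single bag)
A single bag containing all 3 vertices is trivially a valid decomposition of width 2. On the other hand G contains the 3-clique {1, 2, 3}. A clique must lie in a single bag of any decomposition, so no decomposition can have width below 2. The upper and lower bounds meet at 2, so that is the treewidth.

2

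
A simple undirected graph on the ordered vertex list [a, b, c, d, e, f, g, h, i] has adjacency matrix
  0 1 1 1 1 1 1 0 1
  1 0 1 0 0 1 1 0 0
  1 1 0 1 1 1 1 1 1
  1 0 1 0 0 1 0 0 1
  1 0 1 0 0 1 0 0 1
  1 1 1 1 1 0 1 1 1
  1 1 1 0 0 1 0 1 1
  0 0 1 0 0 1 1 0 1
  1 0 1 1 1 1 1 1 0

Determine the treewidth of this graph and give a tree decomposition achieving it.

Treewidth 4.
One such decomposition:
Bags: B1 = {a, c, d, f, i}  B2 = {a, c, e, f, i}  B3 = {a, c, f, g, i}  B4 = {c, f, g, h, i}  B5 = {a, b, c, f, g}
Tree: B1–B2, B2–B3, B3–B4, B3–B5

Each bag holds 5 vertices, so the decomposition has width 4, which upper-bounds the treewidth. On the other hand G contains the 5-clique {a, b, c, f, g}. A clique must lie in a single bag of any decomposition, so no decomposition can have width below 4. Combining the bounds, tw(G) = 4.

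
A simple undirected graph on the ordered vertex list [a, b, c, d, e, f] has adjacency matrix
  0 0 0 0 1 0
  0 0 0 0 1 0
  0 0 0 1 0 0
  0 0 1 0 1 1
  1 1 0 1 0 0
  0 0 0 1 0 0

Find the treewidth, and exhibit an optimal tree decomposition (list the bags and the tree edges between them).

Every bag has size at most 2, so the width is 2 − 1 = 1 and tw(G) ≤ 1. Any graph with an edge has treewidth ≥ 1, and G has the edge e–d. Hence tw(G) = 1 exactly.

Treewidth 1.
One optimal decomposition is:
Bags: B1 = {d, e}  B2 = {a, e}  B3 = {c, d}  B4 = {b, e}  B5 = {d, f}
Tree: B1–B2, B1–B3, B1–B4, B3–B5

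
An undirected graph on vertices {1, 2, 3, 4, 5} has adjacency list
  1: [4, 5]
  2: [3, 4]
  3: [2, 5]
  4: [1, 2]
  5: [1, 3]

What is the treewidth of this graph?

A width-2 tree decomposition is:
Bags: B1 = {1, 2, 4}  B2 = {1, 2, 5}  B3 = {2, 3, 5}
Tree: B1–B2, B2–B3
Every bag has size at most 3, so the width is 3 − 1 = 2 and tw(G) ≤ 2. Since 2–4–1–5–3–2 is a cycle in G, G is not acyclic. Forests are exactly the graphs of treewidth ≤ 1, so tw(G) ≥ 2. Hence tw(G) = 2 exactly.

2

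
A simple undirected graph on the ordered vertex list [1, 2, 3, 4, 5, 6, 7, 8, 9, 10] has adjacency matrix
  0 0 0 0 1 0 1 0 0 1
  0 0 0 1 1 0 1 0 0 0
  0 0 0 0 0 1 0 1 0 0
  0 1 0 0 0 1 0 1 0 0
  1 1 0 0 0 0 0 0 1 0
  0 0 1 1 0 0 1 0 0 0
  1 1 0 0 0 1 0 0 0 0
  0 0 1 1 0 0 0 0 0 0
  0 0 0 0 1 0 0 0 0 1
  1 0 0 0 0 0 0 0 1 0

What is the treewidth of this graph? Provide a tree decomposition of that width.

Treewidth 2.
One optimal decomposition is:
Bags: B1 = {3, 4, 8}  B2 = {3, 4, 6}  B3 = {2, 4, 6}  B4 = {2, 6, 7}  B5 = {2, 5, 7}  B6 = {1, 5, 7}  B7 = {1, 5, 9}  B8 = {1, 9, 10}
Tree: B1–B2, B2–B3, B3–B4, B4–B5, B5–B6, B6–B7, B7–B8

Every bag has size at most 3, so the width is 3 − 1 = 2 and tw(G) ≤ 2. For the lower bound, G contains the cycle 8–3–6–4–8, so G is not a forest; only forests have treewidth ≤ 1, hence tw(G) ≥ 2. Combining the bounds, tw(G) = 2.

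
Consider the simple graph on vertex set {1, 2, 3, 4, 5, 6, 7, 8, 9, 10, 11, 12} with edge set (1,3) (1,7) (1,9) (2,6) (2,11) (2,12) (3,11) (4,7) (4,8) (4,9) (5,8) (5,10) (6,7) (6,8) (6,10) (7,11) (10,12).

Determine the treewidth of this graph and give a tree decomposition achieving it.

Treewidth 3.
Bags: B1 = {1, 3, 4, 9}  B2 = {1, 3, 4, 7}  B3 = {3, 4, 7, 11}  B4 = {4, 7, 8, 11}  B5 = {6, 7, 8, 11}  B6 = {2, 6, 8, 11}  B7 = {2, 5, 6, 8}  B8 = {2, 5, 6, 10}  B9 = {2, 5, 10, 12}
Tree: B1–B2, B2–B3, B3–B4, B4–B5, B5–B6, B6–B7, B7–B8, B8–B9

Every bag has size at most 4, so the width is 4 − 1 = 3 and tw(G) ≤ 3. For the lower bound: the 4 vertex sets {1,3,9}, {4}, {7}, {2,6,8,11} are disjoint, each induces a connected subgraph, and every pair is joined by at least one edge of G. Contracting each set to a single vertex therefore yields K_{4} as a minor, and since treewidth is minor-monotone, tw(G) ≥ tw(K_{4}) = 3. Combining the bounds, tw(G) = 3.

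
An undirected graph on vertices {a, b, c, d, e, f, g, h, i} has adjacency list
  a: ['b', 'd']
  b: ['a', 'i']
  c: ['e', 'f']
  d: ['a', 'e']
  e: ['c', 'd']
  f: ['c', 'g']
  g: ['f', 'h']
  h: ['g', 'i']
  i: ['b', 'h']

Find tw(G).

A width-2 tree decomposition is:
Bags: B1 = {b, h, i}  B2 = {b, g, h}  B3 = {b, f, g}  B4 = {b, c, f}  B5 = {b, c, e}  B6 = {b, d, e}  B7 = {a, b, d}
Tree: B1–B2, B2–B3, B3–B4, B4–B5, B5–B6, B6–B7
Each bag holds 3 vertices, so the decomposition has width 2, which upper-bounds the treewidth. Since b–i–h–g–f–c–e–d–a–b is a cycle in G, G is not acyclic. Forests are exactly the graphs of treewidth ≤ 1, so tw(G) ≥ 2. Hence tw(G) = 2 exactly.

2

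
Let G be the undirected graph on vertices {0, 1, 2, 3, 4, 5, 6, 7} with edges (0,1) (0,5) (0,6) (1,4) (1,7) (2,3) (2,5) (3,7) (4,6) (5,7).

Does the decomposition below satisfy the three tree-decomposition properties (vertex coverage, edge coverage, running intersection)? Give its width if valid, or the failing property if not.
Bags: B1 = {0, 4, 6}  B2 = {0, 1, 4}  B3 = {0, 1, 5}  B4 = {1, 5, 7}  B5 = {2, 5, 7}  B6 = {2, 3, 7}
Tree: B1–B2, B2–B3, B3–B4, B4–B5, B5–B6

Yes; width 2.

Vertex coverage: the bags together contain {0, 1, 2, 3, 4, 5, 6, 7}, the full vertex set. Edge coverage: each edge of G has both endpoints in at least one bag. Running intersection: for every vertex, the bags containing it form a connected subtree. All three properties hold, so this is a valid tree decomposition of width max|bag| − 1 = 2, and hence tw(G) ≤ 2.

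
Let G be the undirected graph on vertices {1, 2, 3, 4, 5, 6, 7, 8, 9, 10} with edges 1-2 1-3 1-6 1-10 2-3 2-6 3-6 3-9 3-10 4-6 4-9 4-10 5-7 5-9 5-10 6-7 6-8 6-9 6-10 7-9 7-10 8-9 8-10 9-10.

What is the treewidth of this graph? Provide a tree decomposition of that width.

Each bag holds 4 vertices, so the decomposition has width 3, which upper-bounds the treewidth. On the other hand G contains the 4-clique {5, 7, 9, 10}. A clique must lie in a single bag of any decomposition, so no decomposition can have width below 3. Therefore the treewidth is 3.

Treewidth 3.
One optimal decomposition is:
Bags: B1 = {6, 7, 9, 10}  B2 = {6, 8, 9, 10}  B3 = {3, 6, 9, 10}  B4 = {1, 3, 6, 10}  B5 = {5, 7, 9, 10}  B6 = {4, 6, 9, 10}  B7 = {1, 2, 3, 6}
Tree: B1–B2, B1–B3, B3–B4, B1–B5, B2–B6, B4–B7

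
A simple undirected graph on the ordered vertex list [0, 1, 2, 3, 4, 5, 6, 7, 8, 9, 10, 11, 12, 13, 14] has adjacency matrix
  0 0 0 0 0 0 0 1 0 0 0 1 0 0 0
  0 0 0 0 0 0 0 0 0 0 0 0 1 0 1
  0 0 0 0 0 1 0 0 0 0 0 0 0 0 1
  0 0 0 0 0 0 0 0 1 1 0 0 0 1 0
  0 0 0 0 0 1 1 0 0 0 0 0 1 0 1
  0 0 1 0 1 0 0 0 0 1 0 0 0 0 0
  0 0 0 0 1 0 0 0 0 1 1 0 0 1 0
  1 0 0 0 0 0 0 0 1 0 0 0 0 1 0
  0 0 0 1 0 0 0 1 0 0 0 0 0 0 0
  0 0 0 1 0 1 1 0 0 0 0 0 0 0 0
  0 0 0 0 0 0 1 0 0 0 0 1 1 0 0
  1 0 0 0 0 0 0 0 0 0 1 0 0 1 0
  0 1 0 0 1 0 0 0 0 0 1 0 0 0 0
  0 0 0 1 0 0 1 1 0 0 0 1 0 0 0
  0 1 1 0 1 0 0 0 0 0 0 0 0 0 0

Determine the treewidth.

A width-3 tree decomposition is:
Bags: B1 = {0, 7, 8, 11}  B2 = {7, 8, 11, 13}  B3 = {3, 8, 11, 13}  B4 = {3, 10, 11, 13}  B5 = {3, 6, 10, 13}  B6 = {3, 6, 9, 10}  B7 = {6, 9, 10, 12}  B8 = {4, 6, 9, 12}  B9 = {4, 5, 9, 12}  B10 = {1, 4, 5, 12}  B11 = {1, 4, 5, 14}  B12 = {1, 2, 5, 14}
Tree: B1–B2, B2–B3, B3–B4, B4–B5, B5–B6, B6–B7, B7–B8, B8–B9, B9–B10, B10–B11, B11–B12
Every bag has size at most 4, so the width is 4 − 1 = 3 and tw(G) ≤ 3. For the lower bound: the 4 vertex sets {0,7,8}, {11}, {13}, {3,6,9,10} are disjoint, each induces a connected subgraph, and every pair is joined by at least one edge of G. Contracting each set to a single vertex therefore yields K_{4} as a minor, and since treewidth is minor-monotone, tw(G) ≥ tw(K_{4}) = 3. The upper and lower bounds meet at 3, so that is the treewidth.

3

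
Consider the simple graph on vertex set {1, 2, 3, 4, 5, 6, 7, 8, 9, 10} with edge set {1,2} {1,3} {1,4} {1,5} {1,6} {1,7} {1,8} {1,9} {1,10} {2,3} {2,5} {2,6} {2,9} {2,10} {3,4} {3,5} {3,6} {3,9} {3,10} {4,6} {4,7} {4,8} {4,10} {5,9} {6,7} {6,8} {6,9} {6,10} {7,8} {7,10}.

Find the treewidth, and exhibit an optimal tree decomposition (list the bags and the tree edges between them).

Treewidth 4.
One optimal decomposition is:
Bags: B1 = {1, 3, 4, 6, 10}  B2 = {1, 2, 3, 6, 10}  B3 = {1, 2, 3, 6, 9}  B4 = {1, 4, 6, 7, 10}  B5 = {1, 4, 6, 7, 8}  B6 = {1, 2, 3, 5, 9}
Tree: B1–B2, B2–B3, B1–B4, B4–B5, B3–B6

The largest bag has 5 vertices, giving width 4; this decomposition certifies tw(G) ≤ 4. On the other hand G contains the 5-clique {1, 2, 3, 5, 9}. A clique must lie in a single bag of any decomposition, so no decomposition can have width below 4. Therefore the treewidth is 4.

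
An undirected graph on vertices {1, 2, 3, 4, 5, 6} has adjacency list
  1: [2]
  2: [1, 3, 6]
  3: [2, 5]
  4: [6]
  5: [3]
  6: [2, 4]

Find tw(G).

A width-1 tree decomposition is:
Bags: B1 = {2, 6}  B2 = {1, 2}  B3 = {2, 3}  B4 = {3, 5}  B5 = {4, 6}
Tree: B1–B2, B2–B3, B3–B4, B1–B5
Every bag has size at most 2, so the width is 2 − 1 = 1 and tw(G) ≤ 1. Any graph with an edge has treewidth ≥ 1, and G has the edge 2–6. Therefore the treewidth is 1.

1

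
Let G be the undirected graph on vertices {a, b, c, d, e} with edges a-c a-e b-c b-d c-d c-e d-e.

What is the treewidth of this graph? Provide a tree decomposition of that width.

Every bag has size at most 3, so the width is 3 − 1 = 2 and tw(G) ≤ 2. On the other hand G contains the 3-clique {c, d, e}. A clique must lie in a single bag of any decomposition, so no decomposition can have width below 2. Combining the bounds, tw(G) = 2.

Treewidth 2.
One such decomposition:
Bags: B1 = {c, d, e}  B2 = {b, c, d}  B3 = {a, c, e}
Tree: B1–B2, B1–B3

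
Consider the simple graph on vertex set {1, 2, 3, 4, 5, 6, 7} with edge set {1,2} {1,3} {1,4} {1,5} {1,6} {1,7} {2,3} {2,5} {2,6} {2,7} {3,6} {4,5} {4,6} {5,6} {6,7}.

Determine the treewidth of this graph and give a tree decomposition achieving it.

Each bag holds 4 vertices, so the decomposition has width 3, which upper-bounds the treewidth. For the lower bound, the 4 vertices {1, 2, 3, 6} are pairwise adjacent, and any tree decomposition puts a clique entirely inside one bag — forcing width ≥ 3. Hence tw(G) = 3 exactly.

Treewidth 3.
One such decomposition:
Bags: B1 = {1, 2, 5, 6}  B2 = {1, 2, 6, 7}  B3 = {1, 4, 5, 6}  B4 = {1, 2, 3, 6}
Tree: B1–B2, B1–B3, B1–B4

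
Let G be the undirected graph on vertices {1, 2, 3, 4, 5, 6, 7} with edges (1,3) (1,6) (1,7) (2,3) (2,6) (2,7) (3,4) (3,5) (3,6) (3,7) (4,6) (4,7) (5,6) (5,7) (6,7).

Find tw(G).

A width-3 tree decomposition is:
Bags: B1 = {3, 4, 6, 7}  B2 = {1, 3, 6, 7}  B3 = {2, 3, 6, 7}  B4 = {3, 5, 6, 7}
Tree: B1–B2, B1–B3, B2–B4
Every bag has size at most 4, so the width is 4 − 1 = 3 and tw(G) ≤ 3. On the other hand G contains the 4-clique {1, 3, 6, 7}. A clique must lie in a single bag of any decomposition, so no decomposition can have width below 3. The upper and lower bounds meet at 3, so that is the treewidth.

3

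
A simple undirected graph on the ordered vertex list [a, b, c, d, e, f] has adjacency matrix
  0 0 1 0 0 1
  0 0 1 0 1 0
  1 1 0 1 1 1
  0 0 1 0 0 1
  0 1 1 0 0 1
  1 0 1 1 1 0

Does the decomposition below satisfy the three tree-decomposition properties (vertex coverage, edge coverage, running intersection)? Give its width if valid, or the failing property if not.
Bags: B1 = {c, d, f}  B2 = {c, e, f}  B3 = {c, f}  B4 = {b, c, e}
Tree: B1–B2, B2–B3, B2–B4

No — vertex a appears in no bag.

A tree decomposition must satisfy three properties: every vertex lies in some bag; for every edge, both endpoints lie together in some bag; and for every vertex, the bags containing it form a connected subtree. Here vertex a appears in no bag, so the decomposition is invalid.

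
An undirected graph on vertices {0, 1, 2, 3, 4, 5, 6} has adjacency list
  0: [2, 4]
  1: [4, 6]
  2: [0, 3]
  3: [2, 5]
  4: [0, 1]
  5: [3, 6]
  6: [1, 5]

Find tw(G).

A width-2 tree decomposition is:
Bags: B1 = {1, 5, 6}  B2 = {1, 4, 5}  B3 = {0, 4, 5}  B4 = {0, 2, 5}  B5 = {2, 3, 5}
Tree: B1–B2, B2–B3, B3–B4, B4–B5
Each bag holds 3 vertices, so the decomposition has width 2, which upper-bounds the treewidth. The edges 5–6–1–4–0–2–3–5 form a cycle, so G is not a tree and its treewidth is at least 2. The upper and lower bounds meet at 2, so that is the treewidth.

2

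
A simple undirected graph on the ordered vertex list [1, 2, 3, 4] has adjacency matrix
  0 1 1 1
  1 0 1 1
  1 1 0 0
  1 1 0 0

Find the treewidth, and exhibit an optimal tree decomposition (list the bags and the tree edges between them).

The largest bag has 3 vertices, giving width 2; this decomposition certifies tw(G) ≤ 2. Conversely, {1, 2, 3} is a clique of size 3, and the vertices of any clique must share a bag in every tree decomposition; so some bag has ≥ 3 vertices and tw(G) ≥ 2. The upper and lower bounds meet at 2, so that is the treewidth.

Treewidth 2.
Bags: B1 = {1, 2, 3}  B2 = {1, 2, 4}
Tree: B1–B2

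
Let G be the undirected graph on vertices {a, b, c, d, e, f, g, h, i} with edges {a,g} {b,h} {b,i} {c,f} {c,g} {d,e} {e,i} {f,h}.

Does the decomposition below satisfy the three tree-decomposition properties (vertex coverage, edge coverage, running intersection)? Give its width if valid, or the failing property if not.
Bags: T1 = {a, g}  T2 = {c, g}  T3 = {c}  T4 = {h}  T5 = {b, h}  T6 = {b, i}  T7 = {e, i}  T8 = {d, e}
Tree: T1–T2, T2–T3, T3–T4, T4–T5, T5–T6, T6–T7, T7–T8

A tree decomposition must satisfy three properties: every vertex lies in some bag; for every edge, both endpoints lie together in some bag; and for every vertex, the bags containing it form a connected subtree. Here vertex f appears in no bag, so the decomposition is invalid.

No — vertex f appears in no bag.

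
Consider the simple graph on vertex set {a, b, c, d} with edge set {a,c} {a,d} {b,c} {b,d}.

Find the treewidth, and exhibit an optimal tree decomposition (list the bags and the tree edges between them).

Every bag has size at most 3, so the width is 3 − 1 = 2 and tw(G) ≤ 2. For the lower bound, G contains the cycle c–a–d–b–c, so G is not a forest; only forests have treewidth ≤ 1, hence tw(G) ≥ 2. Hence tw(G) = 2 exactly.

Treewidth 2.
Bags: B1 = {a, c, d}  B2 = {b, c, d}
Tree: B1–B2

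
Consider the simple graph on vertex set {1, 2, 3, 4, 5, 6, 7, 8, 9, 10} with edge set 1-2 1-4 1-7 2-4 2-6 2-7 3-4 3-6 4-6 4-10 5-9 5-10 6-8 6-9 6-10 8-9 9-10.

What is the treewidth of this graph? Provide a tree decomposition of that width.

The largest bag has 3 vertices, giving width 2; this decomposition certifies tw(G) ≤ 2. For the lower bound, the 3 vertices {1, 2, 4} are pairwise adjacent, and any tree decomposition puts a clique entirely inside one bag — forcing width ≥ 2. The upper and lower bounds meet at 2, so that is the treewidth.

Treewidth 2.
Bags: B1 = {4, 6, 10}  B2 = {2, 4, 6}  B3 = {1, 2, 4}  B4 = {1, 2, 7}  B5 = {3, 4, 6}  B6 = {6, 9, 10}  B7 = {6, 8, 9}  B8 = {5, 9, 10}
Tree: B1–B2, B2–B3, B3–B4, B2–B5, B1–B6, B6–B7, B6–B8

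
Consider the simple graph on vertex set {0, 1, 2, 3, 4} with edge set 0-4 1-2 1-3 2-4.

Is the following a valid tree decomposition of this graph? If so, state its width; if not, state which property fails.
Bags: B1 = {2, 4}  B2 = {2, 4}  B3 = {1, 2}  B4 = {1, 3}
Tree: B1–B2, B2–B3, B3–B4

No — vertex 0 appears in no bag.

A tree decomposition must satisfy three properties: every vertex lies in some bag; for every edge, both endpoints lie together in some bag; and for every vertex, the bags containing it form a connected subtree. Here vertex 0 appears in no bag, so the decomposition is invalid.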